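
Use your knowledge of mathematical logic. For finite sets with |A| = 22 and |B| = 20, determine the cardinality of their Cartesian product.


The Cartesian product A x B contains all ordered pairs (a, b).
|A x B| = |A| * |B| = 22 * 20 = 440

440


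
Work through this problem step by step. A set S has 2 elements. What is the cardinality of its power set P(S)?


The power set of a set with n elements has 2^n elements.
|P(S)| = 2^2 = 4

4


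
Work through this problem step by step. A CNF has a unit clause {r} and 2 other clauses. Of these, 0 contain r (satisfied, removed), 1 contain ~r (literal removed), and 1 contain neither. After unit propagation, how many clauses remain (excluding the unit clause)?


Satisfied (removed): 0
Shortened (remain): 1
Unchanged (remain): 1
Remaining = 1 + 1 = 2

2


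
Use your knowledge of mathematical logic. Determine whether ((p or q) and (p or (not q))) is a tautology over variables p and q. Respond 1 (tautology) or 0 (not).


Check all 4 assignments:
p=0, q=0: 0
p=0, q=1: 0
p=1, q=0: 1
p=1, q=1: 1
Satisfying count = 2/4.
Tautology iff count = 4: no.

0


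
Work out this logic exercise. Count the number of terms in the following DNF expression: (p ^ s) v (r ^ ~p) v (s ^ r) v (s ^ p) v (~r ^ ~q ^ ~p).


A DNF formula is a disjunction of terms (conjunctions).
Terms are separated by v.
Counting the disjuncts: 5 terms.

5


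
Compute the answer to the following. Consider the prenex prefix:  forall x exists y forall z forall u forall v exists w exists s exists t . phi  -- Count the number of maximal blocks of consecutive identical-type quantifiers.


Quantifier-type sequence: A E A A A E E E  (A=forall, E=exists)
Group into maximal same-type runs:
  Ax1 | Ex1 | Ax3 | Ex3
Number of blocks = 4

4


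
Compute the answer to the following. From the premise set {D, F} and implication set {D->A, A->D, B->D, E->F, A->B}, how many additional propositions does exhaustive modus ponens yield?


Initial facts: {D, F}
Apply modus ponens to closure:
  D and D->A  =>  A
  A and A->B  =>  B
Final known: {A, B, D, F}
New propositions: {A, B}
Count = 2

2


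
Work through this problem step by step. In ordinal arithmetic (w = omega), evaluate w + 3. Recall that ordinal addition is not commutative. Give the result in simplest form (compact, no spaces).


Compute w + 3.
Ordinal + is associative but NOT commutative; for finite n>0, n + w = w but w + n stays w+n.
w + 3 is already in normal form (a successor ordinal beyond w).
Result = w+3

w+3


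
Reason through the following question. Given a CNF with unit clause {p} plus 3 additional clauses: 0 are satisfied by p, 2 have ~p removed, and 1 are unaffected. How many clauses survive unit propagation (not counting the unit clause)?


Satisfied (removed): 0
Shortened (remain): 2
Unchanged (remain): 1
Remaining = 2 + 1 = 3

3


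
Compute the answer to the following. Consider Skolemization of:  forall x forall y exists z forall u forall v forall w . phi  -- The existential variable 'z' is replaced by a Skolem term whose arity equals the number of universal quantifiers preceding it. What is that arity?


Quantifier prefix: forall x forall y exists z forall u forall v forall w
'z' is existentially quantified at position 3.
Universal variables preceding it: x, y
Skolem function arity = 2

2


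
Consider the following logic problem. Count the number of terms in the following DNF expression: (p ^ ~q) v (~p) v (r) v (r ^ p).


A DNF formula is a disjunction of terms (conjunctions).
Terms are separated by v.
Counting the disjuncts: 4 terms.

4


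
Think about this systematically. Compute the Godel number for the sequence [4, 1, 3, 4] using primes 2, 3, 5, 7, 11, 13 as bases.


Encode each element as an exponent of the corresponding prime:
  2^4 = 16
  3^1 = 3
  5^3 = 125
  7^4 = 2401
Product = 16 * 3 * 125 * 2401 = 14406000

14406000


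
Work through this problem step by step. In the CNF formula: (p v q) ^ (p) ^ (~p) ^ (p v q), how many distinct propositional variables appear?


Identify each variable that appears in the formula.
Variables found: p, q
Count = 2

2


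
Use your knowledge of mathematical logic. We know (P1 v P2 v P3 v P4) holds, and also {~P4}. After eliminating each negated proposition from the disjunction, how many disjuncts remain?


Original disjuncts (4): P1, P2, P3, P4
Negated (eliminate): ~P4
Remaining disjuncts: P1, P2, P3
Count = 4 - 1 = 3

3


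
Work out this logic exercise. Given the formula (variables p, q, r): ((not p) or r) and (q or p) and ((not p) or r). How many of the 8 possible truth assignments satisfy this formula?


Evaluate all 8 assignments for p, q, r:
p=0, q=0, r=0: 0
p=0, q=0, r=1: 0
p=0, q=1, r=0: 1
p=0, q=1, r=1: 1
p=1, q=0, r=0: 0
p=1, q=0, r=1: 1
p=1, q=1, r=0: 0
p=1, q=1, r=1: 1
Satisfying count = 4

4


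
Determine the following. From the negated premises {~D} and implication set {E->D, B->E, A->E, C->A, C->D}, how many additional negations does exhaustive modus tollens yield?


Initial negated facts: {~D}
Apply modus tollens to closure:
  ~D and E->D  =>  ~E
  ~E and B->E  =>  ~B
  ~E and A->E  =>  ~A
  ~A and C->A  =>  ~C
Final negated: {~A, ~B, ~C, ~D, ~E}
New negations: {~A, ~B, ~C, ~E}
Count = 4

4


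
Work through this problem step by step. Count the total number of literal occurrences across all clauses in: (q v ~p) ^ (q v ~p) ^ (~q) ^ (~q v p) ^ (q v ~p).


Counting literals in each clause:
Clause 1: 2 literal(s)
Clause 2: 2 literal(s)
Clause 3: 1 literal(s)
Clause 4: 2 literal(s)
Clause 5: 2 literal(s)
Total = 9

9


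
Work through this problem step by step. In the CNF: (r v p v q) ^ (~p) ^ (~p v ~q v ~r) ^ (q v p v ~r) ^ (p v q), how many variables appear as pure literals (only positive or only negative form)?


Check each variable for pure literal status:
p: mixed (not pure)
q: mixed (not pure)
r: mixed (not pure)
Pure literal count = 0

0


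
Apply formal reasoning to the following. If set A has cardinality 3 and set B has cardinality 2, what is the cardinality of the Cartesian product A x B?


The Cartesian product A x B contains all ordered pairs (a, b).
|A x B| = |A| * |B| = 3 * 2 = 6

6


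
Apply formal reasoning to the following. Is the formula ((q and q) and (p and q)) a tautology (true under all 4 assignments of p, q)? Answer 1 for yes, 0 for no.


Check all 4 assignments:
p=0, q=0: 0
p=0, q=1: 0
p=1, q=0: 0
p=1, q=1: 1
Satisfying count = 1/4.
Tautology iff count = 4: no.

0


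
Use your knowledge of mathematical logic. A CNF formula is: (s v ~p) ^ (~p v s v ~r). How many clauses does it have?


A CNF formula is a conjunction of clauses.
Clauses are separated by ^.
Counting the conjuncts: 2 clauses.

2


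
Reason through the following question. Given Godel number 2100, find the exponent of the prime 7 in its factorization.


Factorize 2100 by dividing by 7 repeatedly.
Division steps: 7 divides 2100 exactly 1 time(s).
Exponent of 7 = 1

1


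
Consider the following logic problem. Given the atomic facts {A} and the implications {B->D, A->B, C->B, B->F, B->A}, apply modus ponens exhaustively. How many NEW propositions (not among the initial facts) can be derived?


Initial facts: {A}
Apply modus ponens to closure:
  A and A->B  =>  B
  B and B->F  =>  F
  B and B->D  =>  D
Final known: {A, B, D, F}
New propositions: {B, D, F}
Count = 3

3


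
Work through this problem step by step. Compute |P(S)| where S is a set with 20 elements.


The power set of a set with n elements has 2^n elements.
|P(S)| = 2^20 = 1048576

1048576


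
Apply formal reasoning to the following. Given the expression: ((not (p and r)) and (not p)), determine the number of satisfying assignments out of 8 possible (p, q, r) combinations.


Check all 8 assignments:
p=0, q=0, r=0: 1
p=0, q=0, r=1: 1
p=0, q=1, r=0: 1
p=0, q=1, r=1: 1
p=1, q=0, r=0: 0
p=1, q=0, r=1: 0
p=1, q=1, r=0: 0
p=1, q=1, r=1: 0
Count of True = 4

4


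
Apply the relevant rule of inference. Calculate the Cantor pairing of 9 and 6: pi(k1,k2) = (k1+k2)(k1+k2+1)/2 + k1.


k1 + k2 = 15
(k1+k2)(k1+k2+1)/2 = 15 * 16 / 2 = 120
pi = 120 + 9 = 129

129


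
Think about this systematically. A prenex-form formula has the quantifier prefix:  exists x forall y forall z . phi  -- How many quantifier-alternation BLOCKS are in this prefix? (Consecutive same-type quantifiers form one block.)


Quantifier-type sequence: E A A  (A=forall, E=exists)
Group into maximal same-type runs:
  Ex1 | Ax2
Number of blocks = 2

2


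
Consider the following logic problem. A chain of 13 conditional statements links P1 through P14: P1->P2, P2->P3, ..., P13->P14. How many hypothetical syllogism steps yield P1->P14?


With 13 implications in a chain connecting 14 propositions:
P1->P2, P2->P3, ..., P13->P14
Steps needed = (number of implications) - 1 = 13 - 1 = 12

12


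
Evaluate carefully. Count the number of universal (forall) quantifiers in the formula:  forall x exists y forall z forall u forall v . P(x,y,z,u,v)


Quantifier prefix: forall x exists y forall z forall u forall v
Mark each quantifier type:
  U E U U U
Universal count = 4, Existential count = 1
Asked for universal (forall) quantifiers: 4

4


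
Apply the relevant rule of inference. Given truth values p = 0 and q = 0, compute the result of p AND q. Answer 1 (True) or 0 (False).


p = 0, q = 0
Operation: p AND q
Evaluate: 0 AND 0 = 0

0


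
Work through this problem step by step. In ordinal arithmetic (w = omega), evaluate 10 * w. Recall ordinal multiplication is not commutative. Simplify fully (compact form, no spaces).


Compute 10 * w.
Ordinal * is associative and left-distributive over +, but NOT commutative; for finite n>1, n*w = w but w*n stays w*n.
For finite n>0, n * w = sup{n*k : k<w} = w. So 10 * w = w.
Result = w

w


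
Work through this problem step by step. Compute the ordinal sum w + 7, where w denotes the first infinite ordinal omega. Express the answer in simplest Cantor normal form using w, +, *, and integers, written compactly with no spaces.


Compute w + 7.
Ordinal + is associative but NOT commutative; for finite n>0, n + w = w but w + n stays w+n.
w + 7 is already in normal form (a successor ordinal beyond w).
Result = w+7

w+7


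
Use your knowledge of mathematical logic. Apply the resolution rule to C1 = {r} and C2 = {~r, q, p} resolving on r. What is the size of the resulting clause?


Remove r from C1 and ~r from C2.
C1 remainder: {}
C2 remainder: {q, p}
Union (resolvent): {p, q}
Resolvent has 2 literal(s).

2


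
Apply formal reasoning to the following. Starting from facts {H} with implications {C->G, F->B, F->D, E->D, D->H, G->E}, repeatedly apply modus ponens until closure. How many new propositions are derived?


Initial facts: {H}
Apply modus ponens to closure:
  (no implication fires)
Final known: {H}
New propositions: {(none)}
Count = 0

0


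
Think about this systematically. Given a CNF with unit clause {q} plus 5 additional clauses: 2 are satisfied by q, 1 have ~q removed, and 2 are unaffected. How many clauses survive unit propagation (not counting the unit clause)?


Satisfied (removed): 2
Shortened (remain): 1
Unchanged (remain): 2
Remaining = 1 + 2 = 3

3


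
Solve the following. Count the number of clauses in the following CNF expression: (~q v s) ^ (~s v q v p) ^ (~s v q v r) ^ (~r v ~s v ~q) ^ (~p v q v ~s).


A CNF formula is a conjunction of clauses.
Clauses are separated by ^.
Counting the conjuncts: 5 clauses.

5


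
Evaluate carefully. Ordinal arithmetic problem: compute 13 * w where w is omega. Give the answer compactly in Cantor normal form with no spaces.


Compute 13 * w.
Ordinal * is associative and left-distributive over +, but NOT commutative; for finite n>1, n*w = w but w*n stays w*n.
For finite n>0, n * w = sup{n*k : k<w} = w. So 13 * w = w.
Result = w

w


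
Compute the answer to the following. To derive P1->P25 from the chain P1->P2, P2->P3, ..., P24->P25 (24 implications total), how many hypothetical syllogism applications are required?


With 24 implications in a chain connecting 25 propositions:
P1->P2, P2->P3, ..., P24->P25
Steps needed = (number of implications) - 1 = 24 - 1 = 23

23


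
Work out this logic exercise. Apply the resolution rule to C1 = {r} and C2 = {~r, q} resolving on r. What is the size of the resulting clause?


Remove r from C1 and ~r from C2.
C1 remainder: {}
C2 remainder: {q}
Union (resolvent): {q}
Resolvent has 1 literal(s).

1


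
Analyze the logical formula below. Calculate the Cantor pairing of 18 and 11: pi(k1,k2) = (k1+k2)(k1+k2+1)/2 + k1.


k1 + k2 = 29
(k1+k2)(k1+k2+1)/2 = 29 * 30 / 2 = 435
pi = 435 + 18 = 453

453


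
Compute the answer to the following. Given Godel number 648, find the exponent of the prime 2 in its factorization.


Factorize 648 by dividing by 2 repeatedly.
Division steps: 2 divides 648 exactly 3 time(s).
Exponent of 2 = 3

3


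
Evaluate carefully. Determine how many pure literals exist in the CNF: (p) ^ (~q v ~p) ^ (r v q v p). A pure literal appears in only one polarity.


Check each variable for pure literal status:
p: mixed (not pure)
q: mixed (not pure)
r: pure positive
Pure literal count = 1

1


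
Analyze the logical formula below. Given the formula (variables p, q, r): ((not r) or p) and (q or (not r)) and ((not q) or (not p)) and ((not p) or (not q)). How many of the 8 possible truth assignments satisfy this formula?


Evaluate all 8 assignments for p, q, r:
p=0, q=0, r=0: 1
p=0, q=0, r=1: 0
p=0, q=1, r=0: 1
p=0, q=1, r=1: 0
p=1, q=0, r=0: 1
p=1, q=0, r=1: 0
p=1, q=1, r=0: 0
p=1, q=1, r=1: 0
Satisfying count = 3

3


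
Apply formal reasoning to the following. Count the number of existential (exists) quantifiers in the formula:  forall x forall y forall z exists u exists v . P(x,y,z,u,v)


Quantifier prefix: forall x forall y forall z exists u exists v
Mark each quantifier type:
  U U U E E
Universal count = 3, Existential count = 2
Asked for existential (exists) quantifiers: 2

2


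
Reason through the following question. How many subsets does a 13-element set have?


The power set of a set with n elements has 2^n elements.
|P(S)| = 2^13 = 8192

8192


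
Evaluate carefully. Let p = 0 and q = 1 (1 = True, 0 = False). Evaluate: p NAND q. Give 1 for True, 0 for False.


p = 0, q = 1
Operation: p NAND q
Evaluate: 0 NAND 1 = 1

1


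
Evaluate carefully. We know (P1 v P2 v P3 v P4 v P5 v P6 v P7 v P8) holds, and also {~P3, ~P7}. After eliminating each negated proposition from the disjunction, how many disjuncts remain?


Original disjuncts (8): P1, P2, P3, P4, P5, P6, P7, P8
Negated (eliminate): ~P3, ~P7
Remaining disjuncts: P1, P2, P4, P5, P6, P8
Count = 8 - 2 = 6

6


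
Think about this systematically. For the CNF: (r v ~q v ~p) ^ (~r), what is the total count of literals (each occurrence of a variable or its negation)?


Counting literals in each clause:
Clause 1: 3 literal(s)
Clause 2: 1 literal(s)
Total = 4

4


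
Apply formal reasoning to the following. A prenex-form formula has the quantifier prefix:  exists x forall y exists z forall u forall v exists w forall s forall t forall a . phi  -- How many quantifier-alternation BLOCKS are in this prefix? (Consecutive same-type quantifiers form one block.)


Quantifier-type sequence: E A E A A E A A A  (A=forall, E=exists)
Group into maximal same-type runs:
  Ex1 | Ax1 | Ex1 | Ax2 | Ex1 | Ax3
Number of blocks = 6

6


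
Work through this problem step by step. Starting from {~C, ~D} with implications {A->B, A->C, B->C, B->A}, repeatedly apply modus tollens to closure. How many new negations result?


Initial negated facts: {~C, ~D}
Apply modus tollens to closure:
  ~C and A->C  =>  ~A
  ~C and B->C  =>  ~B
Final negated: {~A, ~B, ~C, ~D}
New negations: {~A, ~B}
Count = 2

2


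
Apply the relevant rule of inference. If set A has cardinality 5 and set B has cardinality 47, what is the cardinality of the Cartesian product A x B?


The Cartesian product A x B contains all ordered pairs (a, b).
|A x B| = |A| * |B| = 5 * 47 = 235

235


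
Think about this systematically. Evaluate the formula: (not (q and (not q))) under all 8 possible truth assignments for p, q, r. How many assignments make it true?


Check all 8 assignments:
p=0, q=0, r=0: 1
p=0, q=0, r=1: 1
p=0, q=1, r=0: 1
p=0, q=1, r=1: 1
p=1, q=0, r=0: 1
p=1, q=0, r=1: 1
p=1, q=1, r=0: 1
p=1, q=1, r=1: 1
Count of True = 8

8


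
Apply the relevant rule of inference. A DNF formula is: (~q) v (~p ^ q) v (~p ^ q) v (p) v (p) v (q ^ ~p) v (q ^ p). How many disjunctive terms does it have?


A DNF formula is a disjunction of terms (conjunctions).
Terms are separated by v.
Counting the disjuncts: 7 terms.

7


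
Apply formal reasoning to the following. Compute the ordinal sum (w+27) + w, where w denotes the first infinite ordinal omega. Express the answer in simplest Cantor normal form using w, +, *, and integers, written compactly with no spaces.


Compute (w+27) + w.
Ordinal + is associative but NOT commutative; for finite n>0, n + w = w but w + n stays w+n.
(w+27) + w = w + (27+w) = w + w = w*2 (the finite tail 27 is absorbed by the right w).
Result = w*2

w*2


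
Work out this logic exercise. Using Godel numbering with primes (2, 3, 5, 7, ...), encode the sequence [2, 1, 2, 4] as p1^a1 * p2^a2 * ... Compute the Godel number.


Encode each element as an exponent of the corresponding prime:
  2^2 = 4
  3^1 = 3
  5^2 = 25
  7^4 = 2401
Product = 4 * 3 * 25 * 2401 = 720300

720300


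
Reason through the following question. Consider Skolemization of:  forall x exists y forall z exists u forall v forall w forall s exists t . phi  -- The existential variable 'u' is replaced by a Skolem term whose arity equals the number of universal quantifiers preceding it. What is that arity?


Quantifier prefix: forall x exists y forall z exists u forall v forall w forall s exists t
'u' is existentially quantified at position 4.
Universal variables preceding it: x, z
Skolem function arity = 2

2


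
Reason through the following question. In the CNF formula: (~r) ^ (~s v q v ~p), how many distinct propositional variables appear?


Identify each variable that appears in the formula.
Variables found: p, q, r, s
Count = 4

4


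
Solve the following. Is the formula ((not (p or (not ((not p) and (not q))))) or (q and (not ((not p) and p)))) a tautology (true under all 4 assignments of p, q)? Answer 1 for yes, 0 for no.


Check all 4 assignments:
p=0, q=0: 1
p=0, q=1: 1
p=1, q=0: 0
p=1, q=1: 1
Satisfying count = 3/4.
Tautology iff count = 4: no.

0


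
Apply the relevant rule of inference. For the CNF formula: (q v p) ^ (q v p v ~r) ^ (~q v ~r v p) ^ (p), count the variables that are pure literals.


Check each variable for pure literal status:
p: pure positive
q: mixed (not pure)
r: pure negative
Pure literal count = 2

2


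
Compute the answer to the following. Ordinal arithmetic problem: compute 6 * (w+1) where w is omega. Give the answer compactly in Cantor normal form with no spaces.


Compute 6 * (w+1).
Ordinal * is associative and left-distributive over +, but NOT commutative; for finite n>1, n*w = w but w*n stays w*n.
By left-distributivity: 6 * (w+1) = 6*w + 6*1 = w + 6 = w+6.
Result = w+6

w+6


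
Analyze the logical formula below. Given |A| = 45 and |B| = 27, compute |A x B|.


The Cartesian product A x B contains all ordered pairs (a, b).
|A x B| = |A| * |B| = 45 * 27 = 1215

1215


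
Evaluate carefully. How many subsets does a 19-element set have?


The power set of a set with n elements has 2^n elements.
|P(S)| = 2^19 = 524288

524288


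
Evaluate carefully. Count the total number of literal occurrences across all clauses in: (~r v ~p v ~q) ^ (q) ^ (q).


Counting literals in each clause:
Clause 1: 3 literal(s)
Clause 2: 1 literal(s)
Clause 3: 1 literal(s)
Total = 5

5


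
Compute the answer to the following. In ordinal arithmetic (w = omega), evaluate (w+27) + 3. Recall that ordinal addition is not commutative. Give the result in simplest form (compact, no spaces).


Compute (w+27) + 3.
Ordinal + is associative but NOT commutative; for finite n>0, n + w = w but w + n stays w+n.
By associativity: (w+27) + 3 = w + (27+3) = w+30.
Result = w+30

w+30


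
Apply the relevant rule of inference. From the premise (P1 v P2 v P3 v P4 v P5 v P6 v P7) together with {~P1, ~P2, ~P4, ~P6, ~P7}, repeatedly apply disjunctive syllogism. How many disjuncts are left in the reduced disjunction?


Original disjuncts (7): P1, P2, P3, P4, P5, P6, P7
Negated (eliminate): ~P1, ~P2, ~P4, ~P6, ~P7
Remaining disjuncts: P3, P5
Count = 7 - 5 = 2

2


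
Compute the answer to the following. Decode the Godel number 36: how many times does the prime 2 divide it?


Factorize 36 by dividing by 2 repeatedly.
Division steps: 2 divides 36 exactly 2 time(s).
Exponent of 2 = 2

2


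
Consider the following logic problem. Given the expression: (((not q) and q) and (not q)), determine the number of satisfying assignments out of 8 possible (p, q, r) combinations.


Check all 8 assignments:
p=0, q=0, r=0: 0
p=0, q=0, r=1: 0
p=0, q=1, r=0: 0
p=0, q=1, r=1: 0
p=1, q=0, r=0: 0
p=1, q=0, r=1: 0
p=1, q=1, r=0: 0
p=1, q=1, r=1: 0
Count of True = 0

0


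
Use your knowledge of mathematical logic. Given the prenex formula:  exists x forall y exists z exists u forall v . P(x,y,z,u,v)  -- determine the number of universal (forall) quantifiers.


Quantifier prefix: exists x forall y exists z exists u forall v
Mark each quantifier type:
  E U E E U
Universal count = 2, Existential count = 3
Asked for universal (forall) quantifiers: 2

2


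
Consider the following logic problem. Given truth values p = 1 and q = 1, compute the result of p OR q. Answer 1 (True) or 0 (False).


p = 1, q = 1
Operation: p OR q
Evaluate: 1 OR 1 = 1

1


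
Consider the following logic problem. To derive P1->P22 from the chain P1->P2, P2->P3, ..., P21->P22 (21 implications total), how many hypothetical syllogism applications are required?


With 21 implications in a chain connecting 22 propositions:
P1->P2, P2->P3, ..., P21->P22
Steps needed = (number of implications) - 1 = 21 - 1 = 20

20


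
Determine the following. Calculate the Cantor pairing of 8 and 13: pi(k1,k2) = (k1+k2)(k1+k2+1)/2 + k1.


k1 + k2 = 21
(k1+k2)(k1+k2+1)/2 = 21 * 22 / 2 = 231
pi = 231 + 8 = 239

239


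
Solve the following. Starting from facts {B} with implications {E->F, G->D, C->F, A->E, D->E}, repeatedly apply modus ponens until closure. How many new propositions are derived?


Initial facts: {B}
Apply modus ponens to closure:
  (no implication fires)
Final known: {B}
New propositions: {(none)}
Count = 0

0


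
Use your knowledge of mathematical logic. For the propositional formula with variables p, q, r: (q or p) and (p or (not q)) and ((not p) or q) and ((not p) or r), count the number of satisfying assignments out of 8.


Evaluate all 8 assignments for p, q, r:
p=0, q=0, r=0: 0
p=0, q=0, r=1: 0
p=0, q=1, r=0: 0
p=0, q=1, r=1: 0
p=1, q=0, r=0: 0
p=1, q=0, r=1: 0
p=1, q=1, r=0: 0
p=1, q=1, r=1: 1
Satisfying count = 1

1


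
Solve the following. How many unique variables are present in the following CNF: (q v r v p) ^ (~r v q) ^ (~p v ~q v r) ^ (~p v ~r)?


Identify each variable that appears in the formula.
Variables found: p, q, r
Count = 3

3


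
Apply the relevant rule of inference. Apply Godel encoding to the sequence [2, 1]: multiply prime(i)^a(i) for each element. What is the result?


Encode each element as an exponent of the corresponding prime:
  2^2 = 4
  3^1 = 3
Product = 4 * 3 = 12

12


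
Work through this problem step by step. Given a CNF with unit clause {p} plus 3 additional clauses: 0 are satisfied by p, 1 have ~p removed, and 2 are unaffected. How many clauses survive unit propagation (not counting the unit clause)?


Satisfied (removed): 0
Shortened (remain): 1
Unchanged (remain): 2
Remaining = 1 + 2 = 3

3


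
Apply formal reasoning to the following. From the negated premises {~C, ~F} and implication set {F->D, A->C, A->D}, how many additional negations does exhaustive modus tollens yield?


Initial negated facts: {~C, ~F}
Apply modus tollens to closure:
  ~C and A->C  =>  ~A
Final negated: {~A, ~C, ~F}
New negations: {~A}
Count = 1

1


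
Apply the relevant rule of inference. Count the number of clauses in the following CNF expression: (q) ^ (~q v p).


A CNF formula is a conjunction of clauses.
Clauses are separated by ^.
Counting the conjuncts: 2 clauses.

2


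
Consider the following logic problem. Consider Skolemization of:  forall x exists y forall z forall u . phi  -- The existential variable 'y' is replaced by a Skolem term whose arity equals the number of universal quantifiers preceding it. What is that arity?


Quantifier prefix: forall x exists y forall z forall u
'y' is existentially quantified at position 2.
Universal variables preceding it: x
Skolem function arity = 1

1


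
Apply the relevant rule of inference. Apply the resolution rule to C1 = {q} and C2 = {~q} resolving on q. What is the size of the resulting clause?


Remove q from C1 and ~q from C2.
C1 remainder: {}
C2 remainder: {}
Union (resolvent): {} (empty clause)
Resolvent has 0 literal(s).

0


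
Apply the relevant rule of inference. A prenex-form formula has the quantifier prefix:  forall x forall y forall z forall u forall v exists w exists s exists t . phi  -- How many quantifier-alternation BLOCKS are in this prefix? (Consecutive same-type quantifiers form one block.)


Quantifier-type sequence: A A A A A E E E  (A=forall, E=exists)
Group into maximal same-type runs:
  Ax5 | Ex3
Number of blocks = 2

2


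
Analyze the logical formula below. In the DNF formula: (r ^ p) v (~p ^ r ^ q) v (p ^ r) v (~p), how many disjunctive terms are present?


A DNF formula is a disjunction of terms (conjunctions).
Terms are separated by v.
Counting the disjuncts: 4 terms.

4


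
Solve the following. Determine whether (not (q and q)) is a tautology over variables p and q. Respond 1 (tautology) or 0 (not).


Check all 4 assignments:
p=0, q=0: 1
p=0, q=1: 0
p=1, q=0: 1
p=1, q=1: 0
Satisfying count = 2/4.
Tautology iff count = 4: no.

0


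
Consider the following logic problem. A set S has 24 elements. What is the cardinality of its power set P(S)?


The power set of a set with n elements has 2^n elements.
|P(S)| = 2^24 = 16777216

16777216


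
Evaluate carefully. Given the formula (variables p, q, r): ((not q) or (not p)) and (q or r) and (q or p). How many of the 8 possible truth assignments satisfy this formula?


Evaluate all 8 assignments for p, q, r:
p=0, q=0, r=0: 0
p=0, q=0, r=1: 0
p=0, q=1, r=0: 1
p=0, q=1, r=1: 1
p=1, q=0, r=0: 0
p=1, q=0, r=1: 1
p=1, q=1, r=0: 0
p=1, q=1, r=1: 0
Satisfying count = 3

3


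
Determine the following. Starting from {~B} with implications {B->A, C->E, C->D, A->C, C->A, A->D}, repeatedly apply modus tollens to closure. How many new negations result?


Initial negated facts: {~B}
Apply modus tollens to closure:
  (no implication fires)
Final negated: {~B}
New negations: {(none)}
Count = 0

0


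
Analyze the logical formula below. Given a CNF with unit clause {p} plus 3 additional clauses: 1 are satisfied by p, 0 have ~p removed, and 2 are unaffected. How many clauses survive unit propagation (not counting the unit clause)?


Satisfied (removed): 1
Shortened (remain): 0
Unchanged (remain): 2
Remaining = 0 + 2 = 2

2


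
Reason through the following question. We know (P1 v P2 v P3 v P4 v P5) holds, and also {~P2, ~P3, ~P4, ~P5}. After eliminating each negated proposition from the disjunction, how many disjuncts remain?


Original disjuncts (5): P1, P2, P3, P4, P5
Negated (eliminate): ~P2, ~P3, ~P4, ~P5
Remaining disjuncts: P1
Count = 5 - 4 = 1

1


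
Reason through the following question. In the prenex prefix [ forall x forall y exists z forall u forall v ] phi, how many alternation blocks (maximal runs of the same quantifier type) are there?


Quantifier-type sequence: A A E A A  (A=forall, E=exists)
Group into maximal same-type runs:
  Ax2 | Ex1 | Ax2
Number of blocks = 3

3


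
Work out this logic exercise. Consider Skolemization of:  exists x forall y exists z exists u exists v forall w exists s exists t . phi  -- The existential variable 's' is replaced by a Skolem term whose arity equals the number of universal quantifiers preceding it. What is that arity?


Quantifier prefix: exists x forall y exists z exists u exists v forall w exists s exists t
's' is existentially quantified at position 7.
Universal variables preceding it: y, w
Skolem function arity = 2

2


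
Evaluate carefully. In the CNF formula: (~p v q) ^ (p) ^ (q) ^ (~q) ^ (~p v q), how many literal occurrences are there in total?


Counting literals in each clause:
Clause 1: 2 literal(s)
Clause 2: 1 literal(s)
Clause 3: 1 literal(s)
Clause 4: 1 literal(s)
Clause 5: 2 literal(s)
Total = 7

7


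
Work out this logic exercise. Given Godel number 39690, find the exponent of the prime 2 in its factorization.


Factorize 39690 by dividing by 2 repeatedly.
Division steps: 2 divides 39690 exactly 1 time(s).
Exponent of 2 = 1

1


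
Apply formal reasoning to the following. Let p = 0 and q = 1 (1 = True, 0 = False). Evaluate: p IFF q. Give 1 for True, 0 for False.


p = 0, q = 1
Operation: p IFF q
Evaluate: 0 IFF 1 = 0

0


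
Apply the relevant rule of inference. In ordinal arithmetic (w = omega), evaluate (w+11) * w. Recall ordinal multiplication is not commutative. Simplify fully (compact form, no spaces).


Compute (w+11) * w.
Ordinal * is associative and left-distributive over +, but NOT commutative; for finite n>1, n*w = w but w*n stays w*n.
(w+11) * w = sup{(w+11)*k : k<w} = sup{w*k+11} = w^2 (the +11 tail is absorbed in the limit).
Result = w^2

w^2


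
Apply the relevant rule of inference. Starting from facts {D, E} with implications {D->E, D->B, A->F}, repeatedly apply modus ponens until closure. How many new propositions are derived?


Initial facts: {D, E}
Apply modus ponens to closure:
  D and D->B  =>  B
Final known: {B, D, E}
New propositions: {B}
Count = 1

1


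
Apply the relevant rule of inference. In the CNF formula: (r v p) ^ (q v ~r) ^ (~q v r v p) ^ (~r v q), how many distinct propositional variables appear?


Identify each variable that appears in the formula.
Variables found: p, q, r
Count = 3

3


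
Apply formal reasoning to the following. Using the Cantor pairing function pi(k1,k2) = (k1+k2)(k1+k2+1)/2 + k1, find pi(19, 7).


k1 + k2 = 26
(k1+k2)(k1+k2+1)/2 = 26 * 27 / 2 = 351
pi = 351 + 19 = 370

370


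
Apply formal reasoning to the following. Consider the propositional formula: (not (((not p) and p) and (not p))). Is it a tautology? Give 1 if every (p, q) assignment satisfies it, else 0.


Check all 4 assignments:
p=0, q=0: 1
p=0, q=1: 1
p=1, q=0: 1
p=1, q=1: 1
Satisfying count = 4/4.
Tautology iff count = 4: yes.

1


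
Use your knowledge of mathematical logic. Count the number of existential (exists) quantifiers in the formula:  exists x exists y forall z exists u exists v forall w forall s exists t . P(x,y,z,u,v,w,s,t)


Quantifier prefix: exists x exists y forall z exists u exists v forall w forall s exists t
Mark each quantifier type:
  E E U E E U U E
Universal count = 3, Existential count = 5
Asked for existential (exists) quantifiers: 5

5


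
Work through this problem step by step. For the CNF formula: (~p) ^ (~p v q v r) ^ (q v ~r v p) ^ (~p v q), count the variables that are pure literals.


Check each variable for pure literal status:
p: mixed (not pure)
q: pure positive
r: mixed (not pure)
Pure literal count = 1

1


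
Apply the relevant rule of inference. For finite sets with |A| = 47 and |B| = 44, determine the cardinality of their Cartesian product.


The Cartesian product A x B contains all ordered pairs (a, b).
|A x B| = |A| * |B| = 47 * 44 = 2068

2068


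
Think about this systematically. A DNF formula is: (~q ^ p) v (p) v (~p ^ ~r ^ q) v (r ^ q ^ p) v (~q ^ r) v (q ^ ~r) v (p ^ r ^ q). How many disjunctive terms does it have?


A DNF formula is a disjunction of terms (conjunctions).
Terms are separated by v.
Counting the disjuncts: 7 terms.

7


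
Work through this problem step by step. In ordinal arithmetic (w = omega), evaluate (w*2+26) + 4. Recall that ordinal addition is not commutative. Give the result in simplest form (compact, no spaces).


Compute (w*2+26) + 4.
Ordinal + is associative but NOT commutative; for finite n>0, n + w = w but w + n stays w+n.
By associativity: (w*2+26) + 4 = w*2 + (26+4) = w*2+30.
Result = w*2+30

w*2+30


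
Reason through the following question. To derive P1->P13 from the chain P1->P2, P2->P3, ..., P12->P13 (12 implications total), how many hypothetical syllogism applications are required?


With 12 implications in a chain connecting 13 propositions:
P1->P2, P2->P3, ..., P12->P13
Steps needed = (number of implications) - 1 = 12 - 1 = 11

11


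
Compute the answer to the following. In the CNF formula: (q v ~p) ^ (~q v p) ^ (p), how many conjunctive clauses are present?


A CNF formula is a conjunction of clauses.
Clauses are separated by ^.
Counting the conjuncts: 3 clauses.

3


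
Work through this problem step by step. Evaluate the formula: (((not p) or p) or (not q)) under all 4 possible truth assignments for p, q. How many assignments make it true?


Check all 4 assignments:
p=0, q=0: 1
p=0, q=1: 1
p=1, q=0: 1
p=1, q=1: 1
Count of True = 4

4


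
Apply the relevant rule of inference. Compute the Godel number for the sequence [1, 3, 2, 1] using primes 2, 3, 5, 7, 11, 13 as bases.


Encode each element as an exponent of the corresponding prime:
  2^1 = 2
  3^3 = 27
  5^2 = 25
  7^1 = 7
Product = 2 * 27 * 25 * 7 = 9450

9450


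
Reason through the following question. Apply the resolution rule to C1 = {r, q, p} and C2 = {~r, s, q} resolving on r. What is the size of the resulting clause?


Remove r from C1 and ~r from C2.
C1 remainder: {q, p}
C2 remainder: {s, q}
Union (resolvent): {p, q, s}
Resolvent has 3 literal(s).

3


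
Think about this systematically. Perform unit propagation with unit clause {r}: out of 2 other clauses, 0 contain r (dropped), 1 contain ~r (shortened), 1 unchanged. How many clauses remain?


Satisfied (removed): 0
Shortened (remain): 1
Unchanged (remain): 1
Remaining = 1 + 1 = 2

2


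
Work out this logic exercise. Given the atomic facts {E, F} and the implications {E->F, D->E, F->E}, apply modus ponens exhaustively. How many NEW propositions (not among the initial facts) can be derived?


Initial facts: {E, F}
Apply modus ponens to closure:
  (no implication fires)
Final known: {E, F}
New propositions: {(none)}
Count = 0

0


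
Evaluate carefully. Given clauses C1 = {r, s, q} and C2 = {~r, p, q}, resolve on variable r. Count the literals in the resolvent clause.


Remove r from C1 and ~r from C2.
C1 remainder: {s, q}
C2 remainder: {p, q}
Union (resolvent): {p, q, s}
Resolvent has 3 literal(s).

3


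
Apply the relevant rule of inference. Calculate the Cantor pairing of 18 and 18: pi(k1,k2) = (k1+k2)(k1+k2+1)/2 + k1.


k1 + k2 = 36
(k1+k2)(k1+k2+1)/2 = 36 * 37 / 2 = 666
pi = 666 + 18 = 684

684


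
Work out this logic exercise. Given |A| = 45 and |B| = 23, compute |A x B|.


The Cartesian product A x B contains all ordered pairs (a, b).
|A x B| = |A| * |B| = 45 * 23 = 1035

1035


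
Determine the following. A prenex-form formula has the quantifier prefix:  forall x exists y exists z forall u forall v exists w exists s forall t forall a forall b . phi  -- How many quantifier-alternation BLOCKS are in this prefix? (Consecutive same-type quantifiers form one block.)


Quantifier-type sequence: A E E A A E E A A A  (A=forall, E=exists)
Group into maximal same-type runs:
  Ax1 | Ex2 | Ax2 | Ex2 | Ax3
Number of blocks = 5

5


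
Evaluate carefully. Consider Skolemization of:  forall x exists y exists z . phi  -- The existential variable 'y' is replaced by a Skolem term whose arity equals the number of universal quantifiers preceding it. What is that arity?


Quantifier prefix: forall x exists y exists z
'y' is existentially quantified at position 2.
Universal variables preceding it: x
Skolem function arity = 1

1


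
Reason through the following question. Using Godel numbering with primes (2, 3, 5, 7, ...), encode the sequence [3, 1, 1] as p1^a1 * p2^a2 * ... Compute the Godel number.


Encode each element as an exponent of the corresponding prime:
  2^3 = 8
  3^1 = 3
  5^1 = 5
Product = 8 * 3 * 5 = 120

120


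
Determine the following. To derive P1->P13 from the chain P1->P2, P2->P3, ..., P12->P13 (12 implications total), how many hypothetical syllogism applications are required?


With 12 implications in a chain connecting 13 propositions:
P1->P2, P2->P3, ..., P12->P13
Steps needed = (number of implications) - 1 = 12 - 1 = 11

11


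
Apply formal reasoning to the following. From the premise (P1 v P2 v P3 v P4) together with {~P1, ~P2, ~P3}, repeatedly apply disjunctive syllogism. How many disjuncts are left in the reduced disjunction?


Original disjuncts (4): P1, P2, P3, P4
Negated (eliminate): ~P1, ~P2, ~P3
Remaining disjuncts: P4
Count = 4 - 3 = 1

1


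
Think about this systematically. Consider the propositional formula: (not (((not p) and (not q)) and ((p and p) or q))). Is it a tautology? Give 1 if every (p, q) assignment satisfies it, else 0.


Check all 4 assignments:
p=0, q=0: 1
p=0, q=1: 1
p=1, q=0: 1
p=1, q=1: 1
Satisfying count = 4/4.
Tautology iff count = 4: yes.

1


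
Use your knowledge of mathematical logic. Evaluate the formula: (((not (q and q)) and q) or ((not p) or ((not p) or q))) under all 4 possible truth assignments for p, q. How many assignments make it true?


Check all 4 assignments:
p=0, q=0: 1
p=0, q=1: 1
p=1, q=0: 0
p=1, q=1: 1
Count of True = 3

3


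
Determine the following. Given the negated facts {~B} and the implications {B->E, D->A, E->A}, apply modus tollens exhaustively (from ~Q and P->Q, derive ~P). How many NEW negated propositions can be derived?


Initial negated facts: {~B}
Apply modus tollens to closure:
  (no implication fires)
Final negated: {~B}
New negations: {(none)}
Count = 0

0


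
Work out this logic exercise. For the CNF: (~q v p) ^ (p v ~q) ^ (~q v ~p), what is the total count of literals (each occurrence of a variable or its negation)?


Counting literals in each clause:
Clause 1: 2 literal(s)
Clause 2: 2 literal(s)
Clause 3: 2 literal(s)
Total = 6

6


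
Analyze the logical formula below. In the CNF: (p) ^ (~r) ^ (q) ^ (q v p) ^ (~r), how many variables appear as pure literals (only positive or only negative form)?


Check each variable for pure literal status:
p: pure positive
q: pure positive
r: pure negative
Pure literal count = 3

3


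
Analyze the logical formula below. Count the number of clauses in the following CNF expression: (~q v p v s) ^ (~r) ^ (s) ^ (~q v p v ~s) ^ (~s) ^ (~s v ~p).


A CNF formula is a conjunction of clauses.
Clauses are separated by ^.
Counting the conjuncts: 6 clauses.

6


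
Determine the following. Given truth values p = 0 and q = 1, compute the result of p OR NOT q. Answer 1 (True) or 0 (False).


p = 0, q = 1
Operation: p OR NOT q
Evaluate: 0 OR NOT 1 = 0

0


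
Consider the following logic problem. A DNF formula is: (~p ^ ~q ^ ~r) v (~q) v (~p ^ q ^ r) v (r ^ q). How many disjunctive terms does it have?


A DNF formula is a disjunction of terms (conjunctions).
Terms are separated by v.
Counting the disjuncts: 4 terms.

4


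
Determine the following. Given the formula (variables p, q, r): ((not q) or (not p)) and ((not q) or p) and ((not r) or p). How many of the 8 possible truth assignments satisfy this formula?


Evaluate all 8 assignments for p, q, r:
p=0, q=0, r=0: 1
p=0, q=0, r=1: 0
p=0, q=1, r=0: 0
p=0, q=1, r=1: 0
p=1, q=0, r=0: 1
p=1, q=0, r=1: 1
p=1, q=1, r=0: 0
p=1, q=1, r=1: 0
Satisfying count = 3

3
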